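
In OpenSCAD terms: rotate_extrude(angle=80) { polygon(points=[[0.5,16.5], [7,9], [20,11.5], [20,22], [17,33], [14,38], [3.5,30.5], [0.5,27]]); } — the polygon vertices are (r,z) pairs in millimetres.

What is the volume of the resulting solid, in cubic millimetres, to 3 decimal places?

Volume = 6195.628 mm³

Profile (r,z), 8 vertices: (0.5,16.5) (7,9) (20,11.5) (20,22) (17,33) (14,38) (3.5,30.5) (0.5,27)
edge 0: (0.5,16.5)→(7,9)  cross = 0.5·9 − 7·16.5 = -111.0000; (r_i+r_j)·cross = 7.5·-111.0000 = -832.5000
edge 1: (7,9)→(20,11.5)  cross = 7·11.5 − 20·9 = -99.5000; (r_i+r_j)·cross = 27·-99.5000 = -2686.5000
edge 2: (20,11.5)→(20,22)  cross = 20·22 − 20·11.5 = 210.0000; (r_i+r_j)·cross = 40·210.0000 = 8400.0000
edge 3: (20,22)→(17,33)  cross = 20·33 − 17·22 = 286.0000; (r_i+r_j)·cross = 37·286.0000 = 10582.0000
edge 4: (17,33)→(14,38)  cross = 17·38 − 14·33 = 184.0000; (r_i+r_j)·cross = 31·184.0000 = 5704.0000
edge 5: (14,38)→(3.5,30.5)  cross = 14·30.5 − 3.5·38 = 294.0000; (r_i+r_j)·cross = 17.5·294.0000 = 5145.0000
edge 6: (3.5,30.5)→(0.5,27)  cross = 3.5·27 − 0.5·30.5 = 79.2500; (r_i+r_j)·cross = 4·79.2500 = 317.0000
edge 7: (0.5,27)→(0.5,16.5)  cross = 0.5·16.5 − 0.5·27 = -5.2500; (r_i+r_j)·cross = 1·-5.2500 = -5.2500
Σcross = 837.5000 → A = |Σcross|/2 = 418.7500 mm²
Σ(r_i+r_j)·cross = 26623.7500 → first moment M = |Σ|/6 = 4437.2917
R_c = M/A = 4437.2917/418.7500 = 10.5965 mm
θ = 80° = 1.396263 rad
V = θ·R_c·A = 1.396263·10.5965·418.7500 = 6195.628 mm³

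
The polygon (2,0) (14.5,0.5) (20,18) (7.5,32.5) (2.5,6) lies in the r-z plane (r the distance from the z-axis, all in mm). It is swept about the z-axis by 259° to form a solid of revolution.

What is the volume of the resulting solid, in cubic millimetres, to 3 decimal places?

Profile (r,z), 5 vertices: (2,0) (14.5,0.5) (20,18) (7.5,32.5) (2.5,6)
edge 0: (2,0)→(14.5,0.5)  cross = 2·0.5 − 14.5·0 = 1.0000; (r_i+r_j)·cross = 16.5·1.0000 = 16.5000
edge 1: (14.5,0.5)→(20,18)  cross = 14.5·18 − 20·0.5 = 251.0000; (r_i+r_j)·cross = 34.5·251.0000 = 8659.5000
edge 2: (20,18)→(7.5,32.5)  cross = 20·32.5 − 7.5·18 = 515.0000; (r_i+r_j)·cross = 27.5·515.0000 = 14162.5000
edge 3: (7.5,32.5)→(2.5,6)  cross = 7.5·6 − 2.5·32.5 = -36.2500; (r_i+r_j)·cross = 10·-36.2500 = -362.5000
edge 4: (2.5,6)→(2,0)  cross = 2.5·0 − 2·6 = -12.0000; (r_i+r_j)·cross = 4.5·-12.0000 = -54.0000
Σcross = 718.7500 → A = |Σcross|/2 = 359.3750 mm²
Σ(r_i+r_j)·cross = 22422.0000 → first moment M = |Σ|/6 = 3737.0000
R_c = M/A = 3737.0000/359.3750 = 10.3986 mm
θ = 259° = 4.520403 rad
V = θ·R_c·A = 4.520403·10.3986·359.3750 = 16892.745 mm³

Volume = 16892.745 mm³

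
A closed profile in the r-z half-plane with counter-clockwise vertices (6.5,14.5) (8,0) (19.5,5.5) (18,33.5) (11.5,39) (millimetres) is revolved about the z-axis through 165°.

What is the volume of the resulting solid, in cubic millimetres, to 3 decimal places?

Profile (r,z), 5 vertices: (6.5,14.5) (8,0) (19.5,5.5) (18,33.5) (11.5,39)
edge 0: (6.5,14.5)→(8,0)  cross = 6.5·0 − 8·14.5 = -116.0000; (r_i+r_j)·cross = 14.5·-116.0000 = -1682.0000
edge 1: (8,0)→(19.5,5.5)  cross = 8·5.5 − 19.5·0 = 44.0000; (r_i+r_j)·cross = 27.5·44.0000 = 1210.0000
edge 2: (19.5,5.5)→(18,33.5)  cross = 19.5·33.5 − 18·5.5 = 554.2500; (r_i+r_j)·cross = 37.5·554.2500 = 20784.3750
edge 3: (18,33.5)→(11.5,39)  cross = 18·39 − 11.5·33.5 = 316.7500; (r_i+r_j)·cross = 29.5·316.7500 = 9344.1250
edge 4: (11.5,39)→(6.5,14.5)  cross = 11.5·14.5 − 6.5·39 = -86.7500; (r_i+r_j)·cross = 18·-86.7500 = -1561.5000
Σcross = 712.2500 → A = |Σcross|/2 = 356.1250 mm²
Σ(r_i+r_j)·cross = 28095.0000 → first moment M = |Σ|/6 = 4682.5000
R_c = M/A = 4682.5000/356.1250 = 13.1485 mm
θ = 165° = 2.879793 rad
V = θ·R_c·A = 2.879793·13.1485·356.1250 = 13484.632 mm³

Volume = 13484.632 mm³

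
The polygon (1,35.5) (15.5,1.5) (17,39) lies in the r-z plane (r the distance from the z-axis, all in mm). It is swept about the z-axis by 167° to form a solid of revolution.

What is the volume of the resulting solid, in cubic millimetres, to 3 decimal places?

Volume = 9678.807 mm³

Profile (r,z), 3 vertices: (1,35.5) (15.5,1.5) (17,39)
edge 0: (1,35.5)→(15.5,1.5)  cross = 1·1.5 − 15.5·35.5 = -548.7500; (r_i+r_j)·cross = 16.5·-548.7500 = -9054.3750
edge 1: (15.5,1.5)→(17,39)  cross = 15.5·39 − 17·1.5 = 579.0000; (r_i+r_j)·cross = 32.5·579.0000 = 18817.5000
edge 2: (17,39)→(1,35.5)  cross = 17·35.5 − 1·39 = 564.5000; (r_i+r_j)·cross = 18·564.5000 = 10161.0000
Σcross = 594.7500 → A = |Σcross|/2 = 297.3750 mm²
Σ(r_i+r_j)·cross = 19924.1250 → first moment M = |Σ|/6 = 3320.6875
R_c = M/A = 3320.6875/297.3750 = 11.1667 mm
θ = 167° = 2.914700 rad
V = θ·R_c·A = 2.914700·11.1667·297.3750 = 9678.807 mm³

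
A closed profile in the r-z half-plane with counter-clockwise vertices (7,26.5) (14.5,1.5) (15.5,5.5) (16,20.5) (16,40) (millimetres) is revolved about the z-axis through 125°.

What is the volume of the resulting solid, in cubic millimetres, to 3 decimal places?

Profile (r,z), 5 vertices: (7,26.5) (14.5,1.5) (15.5,5.5) (16,20.5) (16,40)
edge 0: (7,26.5)→(14.5,1.5)  cross = 7·1.5 − 14.5·26.5 = -373.7500; (r_i+r_j)·cross = 21.5·-373.7500 = -8035.6250
edge 1: (14.5,1.5)→(15.5,5.5)  cross = 14.5·5.5 − 15.5·1.5 = 56.5000; (r_i+r_j)·cross = 30·56.5000 = 1695.0000
edge 2: (15.5,5.5)→(16,20.5)  cross = 15.5·20.5 − 16·5.5 = 229.7500; (r_i+r_j)·cross = 31.5·229.7500 = 7237.1250
edge 3: (16,20.5)→(16,40)  cross = 16·40 − 16·20.5 = 312.0000; (r_i+r_j)·cross = 32·312.0000 = 9984.0000
edge 4: (16,40)→(7,26.5)  cross = 16·26.5 − 7·40 = 144.0000; (r_i+r_j)·cross = 23·144.0000 = 3312.0000
Σcross = 368.5000 → A = |Σcross|/2 = 184.2500 mm²
Σ(r_i+r_j)·cross = 14192.5000 → first moment M = |Σ|/6 = 2365.4167
R_c = M/A = 2365.4167/184.2500 = 12.8381 mm
θ = 125° = 2.181662 rad
V = θ·R_c·A = 2.181662·12.8381·184.2500 = 5160.539 mm³

Volume = 5160.539 mm³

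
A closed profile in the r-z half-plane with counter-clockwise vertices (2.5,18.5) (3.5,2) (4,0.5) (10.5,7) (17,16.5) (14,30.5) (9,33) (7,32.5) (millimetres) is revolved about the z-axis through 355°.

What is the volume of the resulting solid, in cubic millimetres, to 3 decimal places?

Volume = 16608.935 mm³

Profile (r,z), 8 vertices: (2.5,18.5) (3.5,2) (4,0.5) (10.5,7) (17,16.5) (14,30.5) (9,33) (7,32.5)
edge 0: (2.5,18.5)→(3.5,2)  cross = 2.5·2 − 3.5·18.5 = -59.7500; (r_i+r_j)·cross = 6·-59.7500 = -358.5000
edge 1: (3.5,2)→(4,0.5)  cross = 3.5·0.5 − 4·2 = -6.2500; (r_i+r_j)·cross = 7.5·-6.2500 = -46.8750
edge 2: (4,0.5)→(10.5,7)  cross = 4·7 − 10.5·0.5 = 22.7500; (r_i+r_j)·cross = 14.5·22.7500 = 329.8750
edge 3: (10.5,7)→(17,16.5)  cross = 10.5·16.5 − 17·7 = 54.2500; (r_i+r_j)·cross = 27.5·54.2500 = 1491.8750
edge 4: (17,16.5)→(14,30.5)  cross = 17·30.5 − 14·16.5 = 287.5000; (r_i+r_j)·cross = 31·287.5000 = 8912.5000
edge 5: (14,30.5)→(9,33)  cross = 14·33 − 9·30.5 = 187.5000; (r_i+r_j)·cross = 23·187.5000 = 4312.5000
edge 6: (9,33)→(7,32.5)  cross = 9·32.5 − 7·33 = 61.5000; (r_i+r_j)·cross = 16·61.5000 = 984.0000
edge 7: (7,32.5)→(2.5,18.5)  cross = 7·18.5 − 2.5·32.5 = 48.2500; (r_i+r_j)·cross = 9.5·48.2500 = 458.3750
Σcross = 595.7500 → A = |Σcross|/2 = 297.8750 mm²
Σ(r_i+r_j)·cross = 16083.7500 → first moment M = |Σ|/6 = 2680.6250
R_c = M/A = 2680.6250/297.8750 = 8.9992 mm
θ = 355° = 6.195919 rad
V = θ·R_c·A = 6.195919·8.9992·297.8750 = 16608.935 mm³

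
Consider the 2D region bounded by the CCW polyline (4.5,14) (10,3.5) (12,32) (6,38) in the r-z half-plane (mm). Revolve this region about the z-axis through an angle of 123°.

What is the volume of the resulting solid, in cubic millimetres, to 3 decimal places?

Volume = 2917.038 mm³

Profile (r,z), 4 vertices: (4.5,14) (10,3.5) (12,32) (6,38)
edge 0: (4.5,14)→(10,3.5)  cross = 4.5·3.5 − 10·14 = -124.2500; (r_i+r_j)·cross = 14.5·-124.2500 = -1801.6250
edge 1: (10,3.5)→(12,32)  cross = 10·32 − 12·3.5 = 278.0000; (r_i+r_j)·cross = 22·278.0000 = 6116.0000
edge 2: (12,32)→(6,38)  cross = 12·38 − 6·32 = 264.0000; (r_i+r_j)·cross = 18·264.0000 = 4752.0000
edge 3: (6,38)→(4.5,14)  cross = 6·14 − 4.5·38 = -87.0000; (r_i+r_j)·cross = 10.5·-87.0000 = -913.5000
Σcross = 330.7500 → A = |Σcross|/2 = 165.3750 mm²
Σ(r_i+r_j)·cross = 8152.8750 → first moment M = |Σ|/6 = 1358.8125
R_c = M/A = 1358.8125/165.3750 = 8.2166 mm
θ = 123° = 2.146755 rad
V = θ·R_c·A = 2.146755·8.2166·165.3750 = 2917.038 mm³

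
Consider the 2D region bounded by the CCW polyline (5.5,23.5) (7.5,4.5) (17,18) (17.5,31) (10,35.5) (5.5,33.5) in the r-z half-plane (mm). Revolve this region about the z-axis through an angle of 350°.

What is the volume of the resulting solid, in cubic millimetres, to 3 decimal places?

Profile (r,z), 6 vertices: (5.5,23.5) (7.5,4.5) (17,18) (17.5,31) (10,35.5) (5.5,33.5)
edge 0: (5.5,23.5)→(7.5,4.5)  cross = 5.5·4.5 − 7.5·23.5 = -151.5000; (r_i+r_j)·cross = 13·-151.5000 = -1969.5000
edge 1: (7.5,4.5)→(17,18)  cross = 7.5·18 − 17·4.5 = 58.5000; (r_i+r_j)·cross = 24.5·58.5000 = 1433.2500
edge 2: (17,18)→(17.5,31)  cross = 17·31 − 17.5·18 = 212.0000; (r_i+r_j)·cross = 34.5·212.0000 = 7314.0000
edge 3: (17.5,31)→(10,35.5)  cross = 17.5·35.5 − 10·31 = 311.2500; (r_i+r_j)·cross = 27.5·311.2500 = 8559.3750
edge 4: (10,35.5)→(5.5,33.5)  cross = 10·33.5 − 5.5·35.5 = 139.7500; (r_i+r_j)·cross = 15.5·139.7500 = 2166.1250
edge 5: (5.5,33.5)→(5.5,23.5)  cross = 5.5·23.5 − 5.5·33.5 = -55.0000; (r_i+r_j)·cross = 11·-55.0000 = -605.0000
Σcross = 515.0000 → A = |Σcross|/2 = 257.5000 mm²
Σ(r_i+r_j)·cross = 16898.2500 → first moment M = |Σ|/6 = 2816.3750
R_c = M/A = 2816.3750/257.5000 = 10.9374 mm
θ = 350° = 6.108652 rad
V = θ·R_c·A = 6.108652·10.9374·257.5000 = 17204.256 mm³

Volume = 17204.256 mm³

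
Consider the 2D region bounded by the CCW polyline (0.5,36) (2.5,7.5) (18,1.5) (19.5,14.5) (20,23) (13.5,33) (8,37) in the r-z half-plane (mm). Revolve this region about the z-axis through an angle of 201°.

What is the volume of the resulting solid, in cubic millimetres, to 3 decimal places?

Profile (r,z), 7 vertices: (0.5,36) (2.5,7.5) (18,1.5) (19.5,14.5) (20,23) (13.5,33) (8,37)
edge 0: (0.5,36)→(2.5,7.5)  cross = 0.5·7.5 − 2.5·36 = -86.2500; (r_i+r_j)·cross = 3·-86.2500 = -258.7500
edge 1: (2.5,7.5)→(18,1.5)  cross = 2.5·1.5 − 18·7.5 = -131.2500; (r_i+r_j)·cross = 20.5·-131.2500 = -2690.6250
edge 2: (18,1.5)→(19.5,14.5)  cross = 18·14.5 − 19.5·1.5 = 231.7500; (r_i+r_j)·cross = 37.5·231.7500 = 8690.6250
edge 3: (19.5,14.5)→(20,23)  cross = 19.5·23 − 20·14.5 = 158.5000; (r_i+r_j)·cross = 39.5·158.5000 = 6260.7500
edge 4: (20,23)→(13.5,33)  cross = 20·33 − 13.5·23 = 349.5000; (r_i+r_j)·cross = 33.5·349.5000 = 11708.2500
edge 5: (13.5,33)→(8,37)  cross = 13.5·37 − 8·33 = 235.5000; (r_i+r_j)·cross = 21.5·235.5000 = 5063.2500
edge 6: (8,37)→(0.5,36)  cross = 8·36 − 0.5·37 = 269.5000; (r_i+r_j)·cross = 8.5·269.5000 = 2290.7500
Σcross = 1027.2500 → A = |Σcross|/2 = 513.6250 mm²
Σ(r_i+r_j)·cross = 31064.2500 → first moment M = |Σ|/6 = 5177.3750
R_c = M/A = 5177.3750/513.6250 = 10.0801 mm
θ = 201° = 3.508112 rad
V = θ·R_c·A = 3.508112·10.0801·513.6250 = 18162.810 mm³

Volume = 18162.810 mm³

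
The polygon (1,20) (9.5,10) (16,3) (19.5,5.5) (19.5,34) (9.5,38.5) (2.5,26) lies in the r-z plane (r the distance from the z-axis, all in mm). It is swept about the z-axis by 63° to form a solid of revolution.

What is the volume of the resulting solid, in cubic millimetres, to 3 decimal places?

Profile (r,z), 7 vertices: (1,20) (9.5,10) (16,3) (19.5,5.5) (19.5,34) (9.5,38.5) (2.5,26)
edge 0: (1,20)→(9.5,10)  cross = 1·10 − 9.5·20 = -180.0000; (r_i+r_j)·cross = 10.5·-180.0000 = -1890.0000
edge 1: (9.5,10)→(16,3)  cross = 9.5·3 − 16·10 = -131.5000; (r_i+r_j)·cross = 25.5·-131.5000 = -3353.2500
edge 2: (16,3)→(19.5,5.5)  cross = 16·5.5 − 19.5·3 = 29.5000; (r_i+r_j)·cross = 35.5·29.5000 = 1047.2500
edge 3: (19.5,5.5)→(19.5,34)  cross = 19.5·34 − 19.5·5.5 = 555.7500; (r_i+r_j)·cross = 39·555.7500 = 21674.2500
edge 4: (19.5,34)→(9.5,38.5)  cross = 19.5·38.5 − 9.5·34 = 427.7500; (r_i+r_j)·cross = 29·427.7500 = 12404.7500
edge 5: (9.5,38.5)→(2.5,26)  cross = 9.5·26 − 2.5·38.5 = 150.7500; (r_i+r_j)·cross = 12·150.7500 = 1809.0000
edge 6: (2.5,26)→(1,20)  cross = 2.5·20 − 1·26 = 24.0000; (r_i+r_j)·cross = 3.5·24.0000 = 84.0000
Σcross = 876.2500 → A = |Σcross|/2 = 438.1250 mm²
Σ(r_i+r_j)·cross = 31776.0000 → first moment M = |Σ|/6 = 5296.0000
R_c = M/A = 5296.0000/438.1250 = 12.0879 mm
θ = 63° = 1.099557 rad
V = θ·R_c·A = 1.099557·12.0879·438.1250 = 5823.256 mm³

Volume = 5823.256 mm³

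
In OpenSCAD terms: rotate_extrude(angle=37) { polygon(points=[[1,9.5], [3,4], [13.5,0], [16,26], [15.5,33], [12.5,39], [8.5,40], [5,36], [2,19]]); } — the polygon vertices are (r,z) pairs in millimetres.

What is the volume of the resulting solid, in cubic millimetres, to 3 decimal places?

Profile (r,z), 9 vertices: (1,9.5) (3,4) (13.5,0) (16,26) (15.5,33) (12.5,39) (8.5,40) (5,36) (2,19)
edge 0: (1,9.5)→(3,4)  cross = 1·4 − 3·9.5 = -24.5000; (r_i+r_j)·cross = 4·-24.5000 = -98.0000
edge 1: (3,4)→(13.5,0)  cross = 3·0 − 13.5·4 = -54.0000; (r_i+r_j)·cross = 16.5·-54.0000 = -891.0000
edge 2: (13.5,0)→(16,26)  cross = 13.5·26 − 16·0 = 351.0000; (r_i+r_j)·cross = 29.5·351.0000 = 10354.5000
edge 3: (16,26)→(15.5,33)  cross = 16·33 − 15.5·26 = 125.0000; (r_i+r_j)·cross = 31.5·125.0000 = 3937.5000
edge 4: (15.5,33)→(12.5,39)  cross = 15.5·39 − 12.5·33 = 192.0000; (r_i+r_j)·cross = 28·192.0000 = 5376.0000
edge 5: (12.5,39)→(8.5,40)  cross = 12.5·40 − 8.5·39 = 168.5000; (r_i+r_j)·cross = 21·168.5000 = 3538.5000
edge 6: (8.5,40)→(5,36)  cross = 8.5·36 − 5·40 = 106.0000; (r_i+r_j)·cross = 13.5·106.0000 = 1431.0000
edge 7: (5,36)→(2,19)  cross = 5·19 − 2·36 = 23.0000; (r_i+r_j)·cross = 7·23.0000 = 161.0000
edge 8: (2,19)→(1,9.5)  cross = 2·9.5 − 1·19 = 0.0000; (r_i+r_j)·cross = 3·0.0000 = 0.0000
Σcross = 887.0000 → A = |Σcross|/2 = 443.5000 mm²
Σ(r_i+r_j)·cross = 23809.5000 → first moment M = |Σ|/6 = 3968.2500
R_c = M/A = 3968.2500/443.5000 = 8.9476 mm
θ = 37° = 0.645772 rad
V = θ·R_c·A = 0.645772·8.9476·443.5000 = 2562.584 mm³

Volume = 2562.584 mm³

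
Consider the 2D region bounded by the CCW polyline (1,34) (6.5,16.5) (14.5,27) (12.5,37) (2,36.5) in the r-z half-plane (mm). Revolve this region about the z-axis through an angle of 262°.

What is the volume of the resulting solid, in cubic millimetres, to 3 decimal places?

Volume = 6201.905 mm³

Profile (r,z), 5 vertices: (1,34) (6.5,16.5) (14.5,27) (12.5,37) (2,36.5)
edge 0: (1,34)→(6.5,16.5)  cross = 1·16.5 − 6.5·34 = -204.5000; (r_i+r_j)·cross = 7.5·-204.5000 = -1533.7500
edge 1: (6.5,16.5)→(14.5,27)  cross = 6.5·27 − 14.5·16.5 = -63.7500; (r_i+r_j)·cross = 21·-63.7500 = -1338.7500
edge 2: (14.5,27)→(12.5,37)  cross = 14.5·37 − 12.5·27 = 199.0000; (r_i+r_j)·cross = 27·199.0000 = 5373.0000
edge 3: (12.5,37)→(2,36.5)  cross = 12.5·36.5 − 2·37 = 382.2500; (r_i+r_j)·cross = 14.5·382.2500 = 5542.6250
edge 4: (2,36.5)→(1,34)  cross = 2·34 − 1·36.5 = 31.5000; (r_i+r_j)·cross = 3·31.5000 = 94.5000
Σcross = 344.5000 → A = |Σcross|/2 = 172.2500 mm²
Σ(r_i+r_j)·cross = 8137.6250 → first moment M = |Σ|/6 = 1356.2708
R_c = M/A = 1356.2708/172.2500 = 7.8739 mm
θ = 262° = 4.572763 rad
V = θ·R_c·A = 4.572763·7.8739·172.2500 = 6201.905 mm³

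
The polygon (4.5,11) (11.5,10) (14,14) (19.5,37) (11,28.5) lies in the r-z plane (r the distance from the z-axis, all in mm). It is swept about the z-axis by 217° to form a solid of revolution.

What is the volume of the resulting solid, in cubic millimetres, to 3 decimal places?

Volume = 7488.566 mm³

Profile (r,z), 5 vertices: (4.5,11) (11.5,10) (14,14) (19.5,37) (11,28.5)
edge 0: (4.5,11)→(11.5,10)  cross = 4.5·10 − 11.5·11 = -81.5000; (r_i+r_j)·cross = 16·-81.5000 = -1304.0000
edge 1: (11.5,10)→(14,14)  cross = 11.5·14 − 14·10 = 21.0000; (r_i+r_j)·cross = 25.5·21.0000 = 535.5000
edge 2: (14,14)→(19.5,37)  cross = 14·37 − 19.5·14 = 245.0000; (r_i+r_j)·cross = 33.5·245.0000 = 8207.5000
edge 3: (19.5,37)→(11,28.5)  cross = 19.5·28.5 − 11·37 = 148.7500; (r_i+r_j)·cross = 30.5·148.7500 = 4536.8750
edge 4: (11,28.5)→(4.5,11)  cross = 11·11 − 4.5·28.5 = -7.2500; (r_i+r_j)·cross = 15.5·-7.2500 = -112.3750
Σcross = 326.0000 → A = |Σcross|/2 = 163.0000 mm²
Σ(r_i+r_j)·cross = 11863.5000 → first moment M = |Σ|/6 = 1977.2500
R_c = M/A = 1977.2500/163.0000 = 12.1304 mm
θ = 217° = 3.787364 rad
V = θ·R_c·A = 3.787364·12.1304·163.0000 = 7488.566 mm³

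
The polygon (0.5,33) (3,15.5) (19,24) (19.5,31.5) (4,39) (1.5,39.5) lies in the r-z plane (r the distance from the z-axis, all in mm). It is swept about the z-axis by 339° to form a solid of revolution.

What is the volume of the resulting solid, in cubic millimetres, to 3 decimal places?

Profile (r,z), 6 vertices: (0.5,33) (3,15.5) (19,24) (19.5,31.5) (4,39) (1.5,39.5)
edge 0: (0.5,33)→(3,15.5)  cross = 0.5·15.5 − 3·33 = -91.2500; (r_i+r_j)·cross = 3.5·-91.2500 = -319.3750
edge 1: (3,15.5)→(19,24)  cross = 3·24 − 19·15.5 = -222.5000; (r_i+r_j)·cross = 22·-222.5000 = -4895.0000
edge 2: (19,24)→(19.5,31.5)  cross = 19·31.5 − 19.5·24 = 130.5000; (r_i+r_j)·cross = 38.5·130.5000 = 5024.2500
edge 3: (19.5,31.5)→(4,39)  cross = 19.5·39 − 4·31.5 = 634.5000; (r_i+r_j)·cross = 23.5·634.5000 = 14910.7500
edge 4: (4,39)→(1.5,39.5)  cross = 4·39.5 − 1.5·39 = 99.5000; (r_i+r_j)·cross = 5.5·99.5000 = 547.2500
edge 5: (1.5,39.5)→(0.5,33)  cross = 1.5·33 − 0.5·39.5 = 29.7500; (r_i+r_j)·cross = 2·29.7500 = 59.5000
Σcross = 580.5000 → A = |Σcross|/2 = 290.2500 mm²
Σ(r_i+r_j)·cross = 15327.3750 → first moment M = |Σ|/6 = 2554.5625
R_c = M/A = 2554.5625/290.2500 = 8.8012 mm
θ = 339° = 5.916666 rad
V = θ·R_c·A = 5.916666·8.8012·290.2500 = 15114.494 mm³

Volume = 15114.494 mm³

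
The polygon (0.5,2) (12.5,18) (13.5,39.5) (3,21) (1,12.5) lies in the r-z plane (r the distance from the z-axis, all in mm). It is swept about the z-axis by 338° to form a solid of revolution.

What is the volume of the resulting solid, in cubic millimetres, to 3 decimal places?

Volume = 8940.872 mm³

Profile (r,z), 5 vertices: (0.5,2) (12.5,18) (13.5,39.5) (3,21) (1,12.5)
edge 0: (0.5,2)→(12.5,18)  cross = 0.5·18 − 12.5·2 = -16.0000; (r_i+r_j)·cross = 13·-16.0000 = -208.0000
edge 1: (12.5,18)→(13.5,39.5)  cross = 12.5·39.5 − 13.5·18 = 250.7500; (r_i+r_j)·cross = 26·250.7500 = 6519.5000
edge 2: (13.5,39.5)→(3,21)  cross = 13.5·21 − 3·39.5 = 165.0000; (r_i+r_j)·cross = 16.5·165.0000 = 2722.5000
edge 3: (3,21)→(1,12.5)  cross = 3·12.5 − 1·21 = 16.5000; (r_i+r_j)·cross = 4·16.5000 = 66.0000
edge 4: (1,12.5)→(0.5,2)  cross = 1·2 − 0.5·12.5 = -4.2500; (r_i+r_j)·cross = 1.5·-4.2500 = -6.3750
Σcross = 412.0000 → A = |Σcross|/2 = 206.0000 mm²
Σ(r_i+r_j)·cross = 9093.6250 → first moment M = |Σ|/6 = 1515.6042
R_c = M/A = 1515.6042/206.0000 = 7.3573 mm
θ = 338° = 5.899213 rad
V = θ·R_c·A = 5.899213·7.3573·206.0000 = 8940.872 mm³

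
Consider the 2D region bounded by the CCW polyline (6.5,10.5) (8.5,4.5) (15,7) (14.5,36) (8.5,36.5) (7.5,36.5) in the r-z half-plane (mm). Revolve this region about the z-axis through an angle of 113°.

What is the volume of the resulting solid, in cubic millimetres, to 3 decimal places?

Volume = 5044.780 mm³

Profile (r,z), 6 vertices: (6.5,10.5) (8.5,4.5) (15,7) (14.5,36) (8.5,36.5) (7.5,36.5)
edge 0: (6.5,10.5)→(8.5,4.5)  cross = 6.5·4.5 − 8.5·10.5 = -60.0000; (r_i+r_j)·cross = 15·-60.0000 = -900.0000
edge 1: (8.5,4.5)→(15,7)  cross = 8.5·7 − 15·4.5 = -8.0000; (r_i+r_j)·cross = 23.5·-8.0000 = -188.0000
edge 2: (15,7)→(14.5,36)  cross = 15·36 − 14.5·7 = 438.5000; (r_i+r_j)·cross = 29.5·438.5000 = 12935.7500
edge 3: (14.5,36)→(8.5,36.5)  cross = 14.5·36.5 − 8.5·36 = 223.2500; (r_i+r_j)·cross = 23·223.2500 = 5134.7500
edge 4: (8.5,36.5)→(7.5,36.5)  cross = 8.5·36.5 − 7.5·36.5 = 36.5000; (r_i+r_j)·cross = 16·36.5000 = 584.0000
edge 5: (7.5,36.5)→(6.5,10.5)  cross = 7.5·10.5 − 6.5·36.5 = -158.5000; (r_i+r_j)·cross = 14·-158.5000 = -2219.0000
Σcross = 471.7500 → A = |Σcross|/2 = 235.8750 mm²
Σ(r_i+r_j)·cross = 15347.5000 → first moment M = |Σ|/6 = 2557.9167
R_c = M/A = 2557.9167/235.8750 = 10.8444 mm
θ = 113° = 1.972222 rad
V = θ·R_c·A = 1.972222·10.8444·235.8750 = 5044.780 mm³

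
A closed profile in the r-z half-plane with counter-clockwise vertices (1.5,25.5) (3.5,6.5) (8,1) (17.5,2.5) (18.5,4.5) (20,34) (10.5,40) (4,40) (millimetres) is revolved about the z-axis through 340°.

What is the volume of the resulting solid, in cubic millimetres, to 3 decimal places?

Volume = 38119.300 mm³

Profile (r,z), 8 vertices: (1.5,25.5) (3.5,6.5) (8,1) (17.5,2.5) (18.5,4.5) (20,34) (10.5,40) (4,40)
edge 0: (1.5,25.5)→(3.5,6.5)  cross = 1.5·6.5 − 3.5·25.5 = -79.5000; (r_i+r_j)·cross = 5·-79.5000 = -397.5000
edge 1: (3.5,6.5)→(8,1)  cross = 3.5·1 − 8·6.5 = -48.5000; (r_i+r_j)·cross = 11.5·-48.5000 = -557.7500
edge 2: (8,1)→(17.5,2.5)  cross = 8·2.5 − 17.5·1 = 2.5000; (r_i+r_j)·cross = 25.5·2.5000 = 63.7500
edge 3: (17.5,2.5)→(18.5,4.5)  cross = 17.5·4.5 − 18.5·2.5 = 32.5000; (r_i+r_j)·cross = 36·32.5000 = 1170.0000
edge 4: (18.5,4.5)→(20,34)  cross = 18.5·34 − 20·4.5 = 539.0000; (r_i+r_j)·cross = 38.5·539.0000 = 20751.5000
edge 5: (20,34)→(10.5,40)  cross = 20·40 − 10.5·34 = 443.0000; (r_i+r_j)·cross = 30.5·443.0000 = 13511.5000
edge 6: (10.5,40)→(4,40)  cross = 10.5·40 − 4·40 = 260.0000; (r_i+r_j)·cross = 14.5·260.0000 = 3770.0000
edge 7: (4,40)→(1.5,25.5)  cross = 4·25.5 − 1.5·40 = 42.0000; (r_i+r_j)·cross = 5.5·42.0000 = 231.0000
Σcross = 1191.0000 → A = |Σcross|/2 = 595.5000 mm²
Σ(r_i+r_j)·cross = 38542.5000 → first moment M = |Σ|/6 = 6423.7500
R_c = M/A = 6423.7500/595.5000 = 10.7872 mm
θ = 340° = 5.934119 rad
V = θ·R_c·A = 5.934119·10.7872·595.5000 = 38119.300 mm³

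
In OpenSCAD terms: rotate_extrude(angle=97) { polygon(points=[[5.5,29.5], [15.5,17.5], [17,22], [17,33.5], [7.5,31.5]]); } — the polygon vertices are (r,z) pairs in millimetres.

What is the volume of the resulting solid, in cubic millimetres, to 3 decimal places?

Volume = 2276.444 mm³

Profile (r,z), 5 vertices: (5.5,29.5) (15.5,17.5) (17,22) (17,33.5) (7.5,31.5)
edge 0: (5.5,29.5)→(15.5,17.5)  cross = 5.5·17.5 − 15.5·29.5 = -361.0000; (r_i+r_j)·cross = 21·-361.0000 = -7581.0000
edge 1: (15.5,17.5)→(17,22)  cross = 15.5·22 − 17·17.5 = 43.5000; (r_i+r_j)·cross = 32.5·43.5000 = 1413.7500
edge 2: (17,22)→(17,33.5)  cross = 17·33.5 − 17·22 = 195.5000; (r_i+r_j)·cross = 34·195.5000 = 6647.0000
edge 3: (17,33.5)→(7.5,31.5)  cross = 17·31.5 − 7.5·33.5 = 284.2500; (r_i+r_j)·cross = 24.5·284.2500 = 6964.1250
edge 4: (7.5,31.5)→(5.5,29.5)  cross = 7.5·29.5 − 5.5·31.5 = 48.0000; (r_i+r_j)·cross = 13·48.0000 = 624.0000
Σcross = 210.2500 → A = |Σcross|/2 = 105.1250 mm²
Σ(r_i+r_j)·cross = 8067.8750 → first moment M = |Σ|/6 = 1344.6458
R_c = M/A = 1344.6458/105.1250 = 12.7909 mm
θ = 97° = 1.692969 rad
V = θ·R_c·A = 1.692969·12.7909·105.1250 = 2276.444 mm³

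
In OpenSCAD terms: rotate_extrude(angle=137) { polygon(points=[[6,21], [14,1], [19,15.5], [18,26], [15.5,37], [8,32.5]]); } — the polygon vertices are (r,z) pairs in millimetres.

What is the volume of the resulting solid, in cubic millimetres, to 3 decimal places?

Profile (r,z), 6 vertices: (6,21) (14,1) (19,15.5) (18,26) (15.5,37) (8,32.5)
edge 0: (6,21)→(14,1)  cross = 6·1 − 14·21 = -288.0000; (r_i+r_j)·cross = 20·-288.0000 = -5760.0000
edge 1: (14,1)→(19,15.5)  cross = 14·15.5 − 19·1 = 198.0000; (r_i+r_j)·cross = 33·198.0000 = 6534.0000
edge 2: (19,15.5)→(18,26)  cross = 19·26 − 18·15.5 = 215.0000; (r_i+r_j)·cross = 37·215.0000 = 7955.0000
edge 3: (18,26)→(15.5,37)  cross = 18·37 − 15.5·26 = 263.0000; (r_i+r_j)·cross = 33.5·263.0000 = 8810.5000
edge 4: (15.5,37)→(8,32.5)  cross = 15.5·32.5 − 8·37 = 207.7500; (r_i+r_j)·cross = 23.5·207.7500 = 4882.1250
edge 5: (8,32.5)→(6,21)  cross = 8·21 − 6·32.5 = -27.0000; (r_i+r_j)·cross = 14·-27.0000 = -378.0000
Σcross = 568.7500 → A = |Σcross|/2 = 284.3750 mm²
Σ(r_i+r_j)·cross = 22043.6250 → first moment M = |Σ|/6 = 3673.9375
R_c = M/A = 3673.9375/284.3750 = 12.9193 mm
θ = 137° = 2.391101 rad
V = θ·R_c·A = 2.391101·12.9193·284.3750 = 8784.756 mm³

Volume = 8784.756 mm³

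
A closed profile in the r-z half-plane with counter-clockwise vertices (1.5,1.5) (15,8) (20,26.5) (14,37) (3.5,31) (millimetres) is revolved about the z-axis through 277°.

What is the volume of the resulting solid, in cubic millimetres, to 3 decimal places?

Volume = 20794.861 mm³

Profile (r,z), 5 vertices: (1.5,1.5) (15,8) (20,26.5) (14,37) (3.5,31)
edge 0: (1.5,1.5)→(15,8)  cross = 1.5·8 − 15·1.5 = -10.5000; (r_i+r_j)·cross = 16.5·-10.5000 = -173.2500
edge 1: (15,8)→(20,26.5)  cross = 15·26.5 − 20·8 = 237.5000; (r_i+r_j)·cross = 35·237.5000 = 8312.5000
edge 2: (20,26.5)→(14,37)  cross = 20·37 − 14·26.5 = 369.0000; (r_i+r_j)·cross = 34·369.0000 = 12546.0000
edge 3: (14,37)→(3.5,31)  cross = 14·31 − 3.5·37 = 304.5000; (r_i+r_j)·cross = 17.5·304.5000 = 5328.7500
edge 4: (3.5,31)→(1.5,1.5)  cross = 3.5·1.5 − 1.5·31 = -41.2500; (r_i+r_j)·cross = 5·-41.2500 = -206.2500
Σcross = 859.2500 → A = |Σcross|/2 = 429.6250 mm²
Σ(r_i+r_j)·cross = 25807.7500 → first moment M = |Σ|/6 = 4301.2917
R_c = M/A = 4301.2917/429.6250 = 10.0117 mm
θ = 277° = 4.834562 rad
V = θ·R_c·A = 4.834562·10.0117·429.6250 = 20794.861 mm³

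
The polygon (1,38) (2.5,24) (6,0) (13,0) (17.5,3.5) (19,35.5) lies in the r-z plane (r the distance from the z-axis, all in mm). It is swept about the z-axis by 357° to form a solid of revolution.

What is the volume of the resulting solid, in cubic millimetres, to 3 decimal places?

Profile (r,z), 6 vertices: (1,38) (2.5,24) (6,0) (13,0) (17.5,3.5) (19,35.5)
edge 0: (1,38)→(2.5,24)  cross = 1·24 − 2.5·38 = -71.0000; (r_i+r_j)·cross = 3.5·-71.0000 = -248.5000
edge 1: (2.5,24)→(6,0)  cross = 2.5·0 − 6·24 = -144.0000; (r_i+r_j)·cross = 8.5·-144.0000 = -1224.0000
edge 2: (6,0)→(13,0)  cross = 6·0 − 13·0 = 0.0000; (r_i+r_j)·cross = 19·0.0000 = 0.0000
edge 3: (13,0)→(17.5,3.5)  cross = 13·3.5 − 17.5·0 = 45.5000; (r_i+r_j)·cross = 30.5·45.5000 = 1387.7500
edge 4: (17.5,3.5)→(19,35.5)  cross = 17.5·35.5 − 19·3.5 = 554.7500; (r_i+r_j)·cross = 36.5·554.7500 = 20248.3750
edge 5: (19,35.5)→(1,38)  cross = 19·38 − 1·35.5 = 686.5000; (r_i+r_j)·cross = 20·686.5000 = 13730.0000
Σcross = 1071.7500 → A = |Σcross|/2 = 535.8750 mm²
Σ(r_i+r_j)·cross = 33893.6250 → first moment M = |Σ|/6 = 5648.9375
R_c = M/A = 5648.9375/535.8750 = 10.5415 mm
θ = 357° = 6.230825 rad
V = θ·R_c·A = 6.230825·10.5415·535.8750 = 35197.543 mm³

Volume = 35197.543 mm³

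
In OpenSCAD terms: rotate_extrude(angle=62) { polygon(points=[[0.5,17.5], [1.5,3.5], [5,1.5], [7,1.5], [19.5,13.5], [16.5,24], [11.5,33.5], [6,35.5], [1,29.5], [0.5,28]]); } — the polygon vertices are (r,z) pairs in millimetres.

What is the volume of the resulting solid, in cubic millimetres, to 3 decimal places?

Profile (r,z), 10 vertices: (0.5,17.5) (1.5,3.5) (5,1.5) (7,1.5) (19.5,13.5) (16.5,24) (11.5,33.5) (6,35.5) (1,29.5) (0.5,28)
edge 0: (0.5,17.5)→(1.5,3.5)  cross = 0.5·3.5 − 1.5·17.5 = -24.5000; (r_i+r_j)·cross = 2·-24.5000 = -49.0000
edge 1: (1.5,3.5)→(5,1.5)  cross = 1.5·1.5 − 5·3.5 = -15.2500; (r_i+r_j)·cross = 6.5·-15.2500 = -99.1250
edge 2: (5,1.5)→(7,1.5)  cross = 5·1.5 − 7·1.5 = -3.0000; (r_i+r_j)·cross = 12·-3.0000 = -36.0000
edge 3: (7,1.5)→(19.5,13.5)  cross = 7·13.5 − 19.5·1.5 = 65.2500; (r_i+r_j)·cross = 26.5·65.2500 = 1729.1250
edge 4: (19.5,13.5)→(16.5,24)  cross = 19.5·24 − 16.5·13.5 = 245.2500; (r_i+r_j)·cross = 36·245.2500 = 8829.0000
edge 5: (16.5,24)→(11.5,33.5)  cross = 16.5·33.5 − 11.5·24 = 276.7500; (r_i+r_j)·cross = 28·276.7500 = 7749.0000
edge 6: (11.5,33.5)→(6,35.5)  cross = 11.5·35.5 − 6·33.5 = 207.2500; (r_i+r_j)·cross = 17.5·207.2500 = 3626.8750
edge 7: (6,35.5)→(1,29.5)  cross = 6·29.5 − 1·35.5 = 141.5000; (r_i+r_j)·cross = 7·141.5000 = 990.5000
edge 8: (1,29.5)→(0.5,28)  cross = 1·28 − 0.5·29.5 = 13.2500; (r_i+r_j)·cross = 1.5·13.2500 = 19.8750
edge 9: (0.5,28)→(0.5,17.5)  cross = 0.5·17.5 − 0.5·28 = -5.2500; (r_i+r_j)·cross = 1·-5.2500 = -5.2500
Σcross = 901.2500 → A = |Σcross|/2 = 450.6250 mm²
Σ(r_i+r_j)·cross = 22755.0000 → first moment M = |Σ|/6 = 3792.5000
R_c = M/A = 3792.5000/450.6250 = 8.4161 mm
θ = 62° = 1.082104 rad
V = θ·R_c·A = 1.082104·8.4161·450.6250 = 4103.880 mm³

Volume = 4103.880 mm³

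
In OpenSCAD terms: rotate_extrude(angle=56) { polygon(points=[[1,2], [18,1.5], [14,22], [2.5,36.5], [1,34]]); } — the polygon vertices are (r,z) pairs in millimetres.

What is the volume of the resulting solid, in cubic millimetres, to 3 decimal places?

Volume = 3090.856 mm³

Profile (r,z), 5 vertices: (1,2) (18,1.5) (14,22) (2.5,36.5) (1,34)
edge 0: (1,2)→(18,1.5)  cross = 1·1.5 − 18·2 = -34.5000; (r_i+r_j)·cross = 19·-34.5000 = -655.5000
edge 1: (18,1.5)→(14,22)  cross = 18·22 − 14·1.5 = 375.0000; (r_i+r_j)·cross = 32·375.0000 = 12000.0000
edge 2: (14,22)→(2.5,36.5)  cross = 14·36.5 − 2.5·22 = 456.0000; (r_i+r_j)·cross = 16.5·456.0000 = 7524.0000
edge 3: (2.5,36.5)→(1,34)  cross = 2.5·34 − 1·36.5 = 48.5000; (r_i+r_j)·cross = 3.5·48.5000 = 169.7500
edge 4: (1,34)→(1,2)  cross = 1·2 − 1·34 = -32.0000; (r_i+r_j)·cross = 2·-32.0000 = -64.0000
Σcross = 813.0000 → A = |Σcross|/2 = 406.5000 mm²
Σ(r_i+r_j)·cross = 18974.2500 → first moment M = |Σ|/6 = 3162.3750
R_c = M/A = 3162.3750/406.5000 = 7.7795 mm
θ = 56° = 0.977384 rad
V = θ·R_c·A = 0.977384·7.7795·406.5000 = 3090.856 mm³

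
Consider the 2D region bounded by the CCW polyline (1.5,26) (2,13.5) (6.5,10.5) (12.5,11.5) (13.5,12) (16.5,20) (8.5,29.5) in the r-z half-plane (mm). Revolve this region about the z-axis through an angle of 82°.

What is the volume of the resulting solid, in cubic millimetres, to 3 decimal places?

Profile (r,z), 7 vertices: (1.5,26) (2,13.5) (6.5,10.5) (12.5,11.5) (13.5,12) (16.5,20) (8.5,29.5)
edge 0: (1.5,26)→(2,13.5)  cross = 1.5·13.5 − 2·26 = -31.7500; (r_i+r_j)·cross = 3.5·-31.7500 = -111.1250
edge 1: (2,13.5)→(6.5,10.5)  cross = 2·10.5 − 6.5·13.5 = -66.7500; (r_i+r_j)·cross = 8.5·-66.7500 = -567.3750
edge 2: (6.5,10.5)→(12.5,11.5)  cross = 6.5·11.5 − 12.5·10.5 = -56.5000; (r_i+r_j)·cross = 19·-56.5000 = -1073.5000
edge 3: (12.5,11.5)→(13.5,12)  cross = 12.5·12 − 13.5·11.5 = -5.2500; (r_i+r_j)·cross = 26·-5.2500 = -136.5000
edge 4: (13.5,12)→(16.5,20)  cross = 13.5·20 − 16.5·12 = 72.0000; (r_i+r_j)·cross = 30·72.0000 = 2160.0000
edge 5: (16.5,20)→(8.5,29.5)  cross = 16.5·29.5 − 8.5·20 = 316.7500; (r_i+r_j)·cross = 25·316.7500 = 7918.7500
edge 6: (8.5,29.5)→(1.5,26)  cross = 8.5·26 − 1.5·29.5 = 176.7500; (r_i+r_j)·cross = 10·176.7500 = 1767.5000
Σcross = 405.2500 → A = |Σcross|/2 = 202.6250 mm²
Σ(r_i+r_j)·cross = 9957.7500 → first moment M = |Σ|/6 = 1659.6250
R_c = M/A = 1659.6250/202.6250 = 8.1906 mm
θ = 82° = 1.431170 rad
V = θ·R_c·A = 1.431170·8.1906·202.6250 = 2375.205 mm³

Volume = 2375.205 mm³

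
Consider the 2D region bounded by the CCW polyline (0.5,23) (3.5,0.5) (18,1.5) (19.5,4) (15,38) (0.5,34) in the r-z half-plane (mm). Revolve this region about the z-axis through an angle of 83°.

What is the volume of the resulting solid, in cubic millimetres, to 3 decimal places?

Profile (r,z), 6 vertices: (0.5,23) (3.5,0.5) (18,1.5) (19.5,4) (15,38) (0.5,34)
edge 0: (0.5,23)→(3.5,0.5)  cross = 0.5·0.5 − 3.5·23 = -80.2500; (r_i+r_j)·cross = 4·-80.2500 = -321.0000
edge 1: (3.5,0.5)→(18,1.5)  cross = 3.5·1.5 − 18·0.5 = -3.7500; (r_i+r_j)·cross = 21.5·-3.7500 = -80.6250
edge 2: (18,1.5)→(19.5,4)  cross = 18·4 − 19.5·1.5 = 42.7500; (r_i+r_j)·cross = 37.5·42.7500 = 1603.1250
edge 3: (19.5,4)→(15,38)  cross = 19.5·38 − 15·4 = 681.0000; (r_i+r_j)·cross = 34.5·681.0000 = 23494.5000
edge 4: (15,38)→(0.5,34)  cross = 15·34 − 0.5·38 = 491.0000; (r_i+r_j)·cross = 15.5·491.0000 = 7610.5000
edge 5: (0.5,34)→(0.5,23)  cross = 0.5·23 − 0.5·34 = -5.5000; (r_i+r_j)·cross = 1·-5.5000 = -5.5000
Σcross = 1125.2500 → A = |Σcross|/2 = 562.6250 mm²
Σ(r_i+r_j)·cross = 32301.0000 → first moment M = |Σ|/6 = 5383.5000
R_c = M/A = 5383.5000/562.6250 = 9.5685 mm
θ = 83° = 1.448623 rad
V = θ·R_c·A = 1.448623·9.5685·562.6250 = 7798.663 mm³

Volume = 7798.663 mm³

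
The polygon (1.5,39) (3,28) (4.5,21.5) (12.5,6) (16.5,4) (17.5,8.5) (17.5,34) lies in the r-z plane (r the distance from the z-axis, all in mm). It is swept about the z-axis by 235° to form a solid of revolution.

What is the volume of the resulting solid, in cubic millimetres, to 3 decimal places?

Volume = 16184.784 mm³

Profile (r,z), 7 vertices: (1.5,39) (3,28) (4.5,21.5) (12.5,6) (16.5,4) (17.5,8.5) (17.5,34)
edge 0: (1.5,39)→(3,28)  cross = 1.5·28 − 3·39 = -75.0000; (r_i+r_j)·cross = 4.5·-75.0000 = -337.5000
edge 1: (3,28)→(4.5,21.5)  cross = 3·21.5 − 4.5·28 = -61.5000; (r_i+r_j)·cross = 7.5·-61.5000 = -461.2500
edge 2: (4.5,21.5)→(12.5,6)  cross = 4.5·6 − 12.5·21.5 = -241.7500; (r_i+r_j)·cross = 17·-241.7500 = -4109.7500
edge 3: (12.5,6)→(16.5,4)  cross = 12.5·4 − 16.5·6 = -49.0000; (r_i+r_j)·cross = 29·-49.0000 = -1421.0000
edge 4: (16.5,4)→(17.5,8.5)  cross = 16.5·8.5 − 17.5·4 = 70.2500; (r_i+r_j)·cross = 34·70.2500 = 2388.5000
edge 5: (17.5,8.5)→(17.5,34)  cross = 17.5·34 − 17.5·8.5 = 446.2500; (r_i+r_j)·cross = 35·446.2500 = 15618.7500
edge 6: (17.5,34)→(1.5,39)  cross = 17.5·39 − 1.5·34 = 631.5000; (r_i+r_j)·cross = 19·631.5000 = 11998.5000
Σcross = 720.7500 → A = |Σcross|/2 = 360.3750 mm²
Σ(r_i+r_j)·cross = 23676.2500 → first moment M = |Σ|/6 = 3946.0417
R_c = M/A = 3946.0417/360.3750 = 10.9498 mm
θ = 235° = 4.101524 rad
V = θ·R_c·A = 4.101524·10.9498·360.3750 = 16184.784 mm³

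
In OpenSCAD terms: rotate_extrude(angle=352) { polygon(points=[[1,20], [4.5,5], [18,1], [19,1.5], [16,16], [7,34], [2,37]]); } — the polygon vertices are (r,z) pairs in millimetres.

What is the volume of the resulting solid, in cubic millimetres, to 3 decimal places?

Profile (r,z), 7 vertices: (1,20) (4.5,5) (18,1) (19,1.5) (16,16) (7,34) (2,37)
edge 0: (1,20)→(4.5,5)  cross = 1·5 − 4.5·20 = -85.0000; (r_i+r_j)·cross = 5.5·-85.0000 = -467.5000
edge 1: (4.5,5)→(18,1)  cross = 4.5·1 − 18·5 = -85.5000; (r_i+r_j)·cross = 22.5·-85.5000 = -1923.7500
edge 2: (18,1)→(19,1.5)  cross = 18·1.5 − 19·1 = 8.0000; (r_i+r_j)·cross = 37·8.0000 = 296.0000
edge 3: (19,1.5)→(16,16)  cross = 19·16 − 16·1.5 = 280.0000; (r_i+r_j)·cross = 35·280.0000 = 9800.0000
edge 4: (16,16)→(7,34)  cross = 16·34 − 7·16 = 432.0000; (r_i+r_j)·cross = 23·432.0000 = 9936.0000
edge 5: (7,34)→(2,37)  cross = 7·37 − 2·34 = 191.0000; (r_i+r_j)·cross = 9·191.0000 = 1719.0000
edge 6: (2,37)→(1,20)  cross = 2·20 − 1·37 = 3.0000; (r_i+r_j)·cross = 3·3.0000 = 9.0000
Σcross = 743.5000 → A = |Σcross|/2 = 371.7500 mm²
Σ(r_i+r_j)·cross = 19368.7500 → first moment M = |Σ|/6 = 3228.1250
R_c = M/A = 3228.1250/371.7500 = 8.6836 mm
θ = 352° = 6.143559 rad
V = θ·R_c·A = 6.143559·8.6836·371.7500 = 19832.176 mm³

Volume = 19832.176 mm³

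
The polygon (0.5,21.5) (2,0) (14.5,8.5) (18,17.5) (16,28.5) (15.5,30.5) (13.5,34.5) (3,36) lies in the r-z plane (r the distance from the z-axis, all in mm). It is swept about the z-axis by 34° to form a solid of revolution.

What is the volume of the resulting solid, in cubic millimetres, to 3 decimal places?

Profile (r,z), 8 vertices: (0.5,21.5) (2,0) (14.5,8.5) (18,17.5) (16,28.5) (15.5,30.5) (13.5,34.5) (3,36)
edge 0: (0.5,21.5)→(2,0)  cross = 0.5·0 − 2·21.5 = -43.0000; (r_i+r_j)·cross = 2.5·-43.0000 = -107.5000
edge 1: (2,0)→(14.5,8.5)  cross = 2·8.5 − 14.5·0 = 17.0000; (r_i+r_j)·cross = 16.5·17.0000 = 280.5000
edge 2: (14.5,8.5)→(18,17.5)  cross = 14.5·17.5 − 18·8.5 = 100.7500; (r_i+r_j)·cross = 32.5·100.7500 = 3274.3750
edge 3: (18,17.5)→(16,28.5)  cross = 18·28.5 − 16·17.5 = 233.0000; (r_i+r_j)·cross = 34·233.0000 = 7922.0000
edge 4: (16,28.5)→(15.5,30.5)  cross = 16·30.5 − 15.5·28.5 = 46.2500; (r_i+r_j)·cross = 31.5·46.2500 = 1456.8750
edge 5: (15.5,30.5)→(13.5,34.5)  cross = 15.5·34.5 − 13.5·30.5 = 123.0000; (r_i+r_j)·cross = 29·123.0000 = 3567.0000
edge 6: (13.5,34.5)→(3,36)  cross = 13.5·36 − 3·34.5 = 382.5000; (r_i+r_j)·cross = 16.5·382.5000 = 6311.2500
edge 7: (3,36)→(0.5,21.5)  cross = 3·21.5 − 0.5·36 = 46.5000; (r_i+r_j)·cross = 3.5·46.5000 = 162.7500
Σcross = 906.0000 → A = |Σcross|/2 = 453.0000 mm²
Σ(r_i+r_j)·cross = 22867.2500 → first moment M = |Σ|/6 = 3811.2083
R_c = M/A = 3811.2083/453.0000 = 8.4133 mm
θ = 34° = 0.593412 rad
V = θ·R_c·A = 0.593412·8.4133·453.0000 = 2261.617 mm³

Volume = 2261.617 mm³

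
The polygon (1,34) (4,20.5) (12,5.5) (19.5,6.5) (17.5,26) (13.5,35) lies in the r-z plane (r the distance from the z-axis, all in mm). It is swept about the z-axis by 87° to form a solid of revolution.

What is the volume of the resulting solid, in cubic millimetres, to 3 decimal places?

Volume = 6003.360 mm³

Profile (r,z), 6 vertices: (1,34) (4,20.5) (12,5.5) (19.5,6.5) (17.5,26) (13.5,35)
edge 0: (1,34)→(4,20.5)  cross = 1·20.5 − 4·34 = -115.5000; (r_i+r_j)·cross = 5·-115.5000 = -577.5000
edge 1: (4,20.5)→(12,5.5)  cross = 4·5.5 − 12·20.5 = -224.0000; (r_i+r_j)·cross = 16·-224.0000 = -3584.0000
edge 2: (12,5.5)→(19.5,6.5)  cross = 12·6.5 − 19.5·5.5 = -29.2500; (r_i+r_j)·cross = 31.5·-29.2500 = -921.3750
edge 3: (19.5,6.5)→(17.5,26)  cross = 19.5·26 − 17.5·6.5 = 393.2500; (r_i+r_j)·cross = 37·393.2500 = 14550.2500
edge 4: (17.5,26)→(13.5,35)  cross = 17.5·35 − 13.5·26 = 261.5000; (r_i+r_j)·cross = 31·261.5000 = 8106.5000
edge 5: (13.5,35)→(1,34)  cross = 13.5·34 − 1·35 = 424.0000; (r_i+r_j)·cross = 14.5·424.0000 = 6148.0000
Σcross = 710.0000 → A = |Σcross|/2 = 355.0000 mm²
Σ(r_i+r_j)·cross = 23721.8750 → first moment M = |Σ|/6 = 3953.6458
R_c = M/A = 3953.6458/355.0000 = 11.1370 mm
θ = 87° = 1.518436 rad
V = θ·R_c·A = 1.518436·11.1370·355.0000 = 6003.360 mm³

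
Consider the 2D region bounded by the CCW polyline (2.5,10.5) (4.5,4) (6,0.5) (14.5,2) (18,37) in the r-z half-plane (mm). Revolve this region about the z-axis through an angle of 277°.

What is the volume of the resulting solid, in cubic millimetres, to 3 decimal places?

Volume = 14385.038 mm³

Profile (r,z), 5 vertices: (2.5,10.5) (4.5,4) (6,0.5) (14.5,2) (18,37)
edge 0: (2.5,10.5)→(4.5,4)  cross = 2.5·4 − 4.5·10.5 = -37.2500; (r_i+r_j)·cross = 7·-37.2500 = -260.7500
edge 1: (4.5,4)→(6,0.5)  cross = 4.5·0.5 − 6·4 = -21.7500; (r_i+r_j)·cross = 10.5·-21.7500 = -228.3750
edge 2: (6,0.5)→(14.5,2)  cross = 6·2 − 14.5·0.5 = 4.7500; (r_i+r_j)·cross = 20.5·4.7500 = 97.3750
edge 3: (14.5,2)→(18,37)  cross = 14.5·37 − 18·2 = 500.5000; (r_i+r_j)·cross = 32.5·500.5000 = 16266.2500
edge 4: (18,37)→(2.5,10.5)  cross = 18·10.5 − 2.5·37 = 96.5000; (r_i+r_j)·cross = 20.5·96.5000 = 1978.2500
Σcross = 542.7500 → A = |Σcross|/2 = 271.3750 mm²
Σ(r_i+r_j)·cross = 17852.7500 → first moment M = |Σ|/6 = 2975.4583
R_c = M/A = 2975.4583/271.3750 = 10.9644 mm
θ = 277° = 4.834562 rad
V = θ·R_c·A = 4.834562·10.9644·271.3750 = 14385.038 mm³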